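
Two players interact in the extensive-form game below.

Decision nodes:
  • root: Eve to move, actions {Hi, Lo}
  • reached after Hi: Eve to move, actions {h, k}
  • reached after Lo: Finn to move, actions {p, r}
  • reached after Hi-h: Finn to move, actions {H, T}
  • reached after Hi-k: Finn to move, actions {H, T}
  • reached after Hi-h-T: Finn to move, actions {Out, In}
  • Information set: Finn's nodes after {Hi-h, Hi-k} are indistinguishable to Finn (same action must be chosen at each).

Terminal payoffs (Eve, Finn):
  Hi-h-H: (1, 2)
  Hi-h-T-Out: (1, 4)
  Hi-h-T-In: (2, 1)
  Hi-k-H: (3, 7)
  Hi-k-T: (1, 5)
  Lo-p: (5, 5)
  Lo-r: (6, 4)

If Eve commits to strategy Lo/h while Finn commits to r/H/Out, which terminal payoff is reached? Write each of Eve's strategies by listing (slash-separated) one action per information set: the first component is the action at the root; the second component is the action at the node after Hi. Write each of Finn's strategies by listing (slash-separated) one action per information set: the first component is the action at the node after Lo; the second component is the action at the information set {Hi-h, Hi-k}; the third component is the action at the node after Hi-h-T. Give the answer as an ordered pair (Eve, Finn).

(6, 4)

Trace the play path from the root:
  Eve plays Lo
  Finn plays r at [Lo]
→ terminal payoff (6, 4).
(Eve's choice at the node after Hi is never reached on this path, so it doesn't affect the outcome.)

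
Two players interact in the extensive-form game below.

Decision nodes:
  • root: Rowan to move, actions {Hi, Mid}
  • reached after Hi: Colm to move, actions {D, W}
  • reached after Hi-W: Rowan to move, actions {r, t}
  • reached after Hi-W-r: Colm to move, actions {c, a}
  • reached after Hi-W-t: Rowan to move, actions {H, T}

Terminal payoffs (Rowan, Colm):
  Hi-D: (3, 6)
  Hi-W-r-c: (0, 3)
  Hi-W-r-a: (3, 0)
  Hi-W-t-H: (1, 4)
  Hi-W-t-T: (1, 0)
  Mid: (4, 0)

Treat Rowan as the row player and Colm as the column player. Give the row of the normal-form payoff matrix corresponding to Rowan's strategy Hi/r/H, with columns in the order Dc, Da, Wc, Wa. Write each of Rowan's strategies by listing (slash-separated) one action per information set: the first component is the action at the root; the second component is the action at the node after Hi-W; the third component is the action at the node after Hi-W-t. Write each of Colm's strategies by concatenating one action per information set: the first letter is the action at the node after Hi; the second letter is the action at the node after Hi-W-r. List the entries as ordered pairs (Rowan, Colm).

(3,6) (3,6) (0,3) (3,0)

vs Dc: Rowan plays Hi → Colm plays D at [Hi] → (3, 6)
vs Da: Rowan plays Hi → Colm plays D at [Hi] → (3, 6)
vs Wc: Rowan plays Hi → Colm plays W at [Hi] → Rowan plays r at [Hi-W] → Colm plays c at [Hi-W-r] → (0, 3)
vs Wa: Rowan plays Hi → Colm plays W at [Hi] → Rowan plays r at [Hi-W] → Colm plays a at [Hi-W-r] → (3, 0)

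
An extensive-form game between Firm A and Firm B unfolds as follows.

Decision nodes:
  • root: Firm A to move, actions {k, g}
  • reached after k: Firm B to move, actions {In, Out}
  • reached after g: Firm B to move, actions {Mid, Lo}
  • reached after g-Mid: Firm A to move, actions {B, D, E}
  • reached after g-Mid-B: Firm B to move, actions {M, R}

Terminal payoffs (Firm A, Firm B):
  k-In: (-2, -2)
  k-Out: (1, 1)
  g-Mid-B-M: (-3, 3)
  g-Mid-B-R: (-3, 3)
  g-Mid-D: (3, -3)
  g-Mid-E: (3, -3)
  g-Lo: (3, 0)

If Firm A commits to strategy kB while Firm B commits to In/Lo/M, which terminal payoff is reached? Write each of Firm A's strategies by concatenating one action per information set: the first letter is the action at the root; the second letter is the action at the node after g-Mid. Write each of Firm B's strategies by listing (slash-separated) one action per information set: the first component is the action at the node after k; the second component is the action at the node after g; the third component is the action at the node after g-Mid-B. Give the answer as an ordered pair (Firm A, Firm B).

(-2, -2)

Trace the play path from the root:
  Firm A plays k
  Firm B plays In at [k]
→ terminal payoff (-2, -2).
(Firm A's choice at the node after g-Mid is never reached on this path, so it doesn't affect the outcome.)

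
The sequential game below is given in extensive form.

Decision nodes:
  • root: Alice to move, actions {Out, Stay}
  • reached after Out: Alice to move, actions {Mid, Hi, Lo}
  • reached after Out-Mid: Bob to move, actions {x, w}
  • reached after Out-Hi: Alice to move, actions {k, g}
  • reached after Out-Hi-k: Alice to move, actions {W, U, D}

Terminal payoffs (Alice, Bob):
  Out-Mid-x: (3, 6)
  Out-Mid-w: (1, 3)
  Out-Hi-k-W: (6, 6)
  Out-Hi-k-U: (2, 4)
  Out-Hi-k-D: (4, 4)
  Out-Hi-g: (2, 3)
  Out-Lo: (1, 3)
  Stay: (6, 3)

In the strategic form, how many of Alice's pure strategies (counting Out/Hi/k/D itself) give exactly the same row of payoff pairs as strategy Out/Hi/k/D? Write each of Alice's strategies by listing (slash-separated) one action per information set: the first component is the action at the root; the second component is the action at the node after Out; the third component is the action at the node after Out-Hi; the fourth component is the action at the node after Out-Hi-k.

Row for Out/Hi/k/D (columns x, w): (4,4) (4,4).
Every one of Alice's information sets is on the play path for some reply by Bob when Alice follows Out/Hi/k/D.
Changing the action at any of them therefore changes at least one column, so only Out/Hi/k/D itself gives this row.

1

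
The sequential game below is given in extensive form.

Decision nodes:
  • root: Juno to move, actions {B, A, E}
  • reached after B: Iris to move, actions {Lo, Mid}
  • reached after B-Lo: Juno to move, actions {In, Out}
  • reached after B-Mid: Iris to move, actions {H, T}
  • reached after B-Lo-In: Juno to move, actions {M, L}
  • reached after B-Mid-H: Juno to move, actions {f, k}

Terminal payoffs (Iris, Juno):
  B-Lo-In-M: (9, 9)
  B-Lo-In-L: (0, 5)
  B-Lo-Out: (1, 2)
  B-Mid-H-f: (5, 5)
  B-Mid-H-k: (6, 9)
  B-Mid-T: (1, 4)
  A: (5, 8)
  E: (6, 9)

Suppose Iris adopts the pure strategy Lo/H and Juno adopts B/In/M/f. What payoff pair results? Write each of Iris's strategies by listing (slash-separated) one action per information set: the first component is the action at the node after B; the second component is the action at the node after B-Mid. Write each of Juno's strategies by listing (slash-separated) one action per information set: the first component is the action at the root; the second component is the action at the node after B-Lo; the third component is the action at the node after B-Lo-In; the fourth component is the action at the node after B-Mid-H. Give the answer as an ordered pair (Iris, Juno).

(9, 9)

Trace the play path from the root:
  Juno plays B
  Iris plays Lo at [B]
  Juno plays In at [B-Lo]
  Juno plays M at [B-Lo-In]
→ terminal payoff (9, 9).
(Iris's choice at the node after B-Mid is never reached on this path, so it doesn't affect the outcome.)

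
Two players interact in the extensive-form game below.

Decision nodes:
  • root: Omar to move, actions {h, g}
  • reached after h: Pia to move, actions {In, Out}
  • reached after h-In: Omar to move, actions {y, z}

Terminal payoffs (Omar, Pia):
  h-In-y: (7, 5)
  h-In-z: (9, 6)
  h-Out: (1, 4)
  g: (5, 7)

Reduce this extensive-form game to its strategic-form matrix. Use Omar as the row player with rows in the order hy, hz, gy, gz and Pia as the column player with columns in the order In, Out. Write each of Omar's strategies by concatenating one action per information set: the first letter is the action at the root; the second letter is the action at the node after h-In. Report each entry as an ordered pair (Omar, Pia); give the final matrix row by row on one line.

Row hy: In→(7,5), Out→(1,4)
Row hz: In→(9,6), Out→(1,4)
Row gy: In→(5,7), Out→(5,7)
Row gz: In→(5,7), Out→(5,7)

hy: (7,5) (1,4) | hz: (9,6) (1,4) | gy: (5,7) (5,7) | gz: (5,7) (5,7)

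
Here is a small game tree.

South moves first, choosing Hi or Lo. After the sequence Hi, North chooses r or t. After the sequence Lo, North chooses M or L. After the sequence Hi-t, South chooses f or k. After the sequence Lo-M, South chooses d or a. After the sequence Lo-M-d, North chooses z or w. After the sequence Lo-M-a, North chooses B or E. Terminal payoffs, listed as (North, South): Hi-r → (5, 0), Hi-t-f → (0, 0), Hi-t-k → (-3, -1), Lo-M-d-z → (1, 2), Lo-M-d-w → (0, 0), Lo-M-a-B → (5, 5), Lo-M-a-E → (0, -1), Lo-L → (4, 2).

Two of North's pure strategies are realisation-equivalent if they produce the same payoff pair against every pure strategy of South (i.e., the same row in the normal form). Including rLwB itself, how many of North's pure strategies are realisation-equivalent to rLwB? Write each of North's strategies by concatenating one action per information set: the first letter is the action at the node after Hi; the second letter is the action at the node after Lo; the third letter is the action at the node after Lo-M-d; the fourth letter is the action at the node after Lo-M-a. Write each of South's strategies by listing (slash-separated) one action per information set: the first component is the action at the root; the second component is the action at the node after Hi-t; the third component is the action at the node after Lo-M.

Row for rLwB (columns Hi/f/d, Hi/f/a, Hi/k/d, Hi/k/a, Lo/f/d, Lo/f/a, Lo/k/d, Lo/k/a): (5,0) (5,0) (5,0) (5,0) (4,2) (4,2) (4,2) (4,2).
Under rLwB, North's choice at the node after Lo-M-d and at the node after Lo-M-a can never be reached regardless of what South does, so varying those choices leaves every outcome unchanged.
Holding the reachable choices fixed and varying the unreachable ones freely already gives 2 × 2 = 4 equivalent strategies.
No other strategy reproduces this row, so those 4 are the full class: rLzB, rLzE, rLwB, rLwE.

4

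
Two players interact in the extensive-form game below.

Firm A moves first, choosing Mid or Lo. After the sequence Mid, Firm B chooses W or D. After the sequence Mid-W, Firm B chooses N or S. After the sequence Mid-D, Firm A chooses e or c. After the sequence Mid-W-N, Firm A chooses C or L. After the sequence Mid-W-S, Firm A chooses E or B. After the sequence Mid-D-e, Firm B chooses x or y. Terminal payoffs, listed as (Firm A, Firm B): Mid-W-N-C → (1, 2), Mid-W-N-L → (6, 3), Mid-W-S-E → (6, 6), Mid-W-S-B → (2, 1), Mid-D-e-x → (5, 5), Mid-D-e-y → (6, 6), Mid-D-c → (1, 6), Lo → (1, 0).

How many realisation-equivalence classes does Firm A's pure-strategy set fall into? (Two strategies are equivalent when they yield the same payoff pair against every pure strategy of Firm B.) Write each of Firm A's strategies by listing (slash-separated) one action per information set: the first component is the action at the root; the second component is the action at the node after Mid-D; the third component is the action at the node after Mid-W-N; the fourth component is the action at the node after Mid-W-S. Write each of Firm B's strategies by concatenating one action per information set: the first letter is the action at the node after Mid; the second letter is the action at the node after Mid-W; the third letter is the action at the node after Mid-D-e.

Firm A has 16 pure strategies: Mid/e/C/E, Mid/e/C/B, Mid/e/L/E, Mid/e/L/B, Mid/c/C/E, Mid/c/C/B, Mid/c/L/E, Mid/c/L/B, Lo/e/C/E, Lo/e/C/B, Lo/e/L/E, Lo/e/L/B, Lo/c/C/E, Lo/c/C/B, Lo/c/L/E, Lo/c/L/B. Columns: WNx, WNy, WSx, WSy, DNx, DNy, DSx, DSy.
{Mid/e/C/E} → row (1,2) (1,2) (6,6) (6,6) (5,5) (6,6) (5,5) (6,6)
{Mid/e/C/B} → row (1,2) (1,2) (2,1) (2,1) (5,5) (6,6) (5,5) (6,6)
{Mid/e/L/E} → row (6,3) (6,3) (6,6) (6,6) (5,5) (6,6) (5,5) (6,6)
{Mid/e/L/B} → row (6,3) (6,3) (2,1) (2,1) (5,5) (6,6) (5,5) (6,6)
{Mid/c/C/E} → row (1,2) (1,2) (6,6) (6,6) (1,6) (1,6) (1,6) (1,6)
{Mid/c/C/B} → row (1,2) (1,2) (2,1) (2,1) (1,6) (1,6) (1,6) (1,6)
{Mid/c/L/E} → row (6,3) (6,3) (6,6) (6,6) (1,6) (1,6) (1,6) (1,6)
{Mid/c/L/B} → row (6,3) (6,3) (2,1) (2,1) (1,6) (1,6) (1,6) (1,6)
{Lo/e/C/E, Lo/e/C/B, Lo/e/L/E, Lo/e/L/B, Lo/c/C/E, Lo/c/C/B, Lo/c/L/E, Lo/c/L/B} → row (1,0) (1,0) (1,0) (1,0) (1,0) (1,0) (1,0) (1,0)
That's 9 distinct rows out of 16 strategies.

9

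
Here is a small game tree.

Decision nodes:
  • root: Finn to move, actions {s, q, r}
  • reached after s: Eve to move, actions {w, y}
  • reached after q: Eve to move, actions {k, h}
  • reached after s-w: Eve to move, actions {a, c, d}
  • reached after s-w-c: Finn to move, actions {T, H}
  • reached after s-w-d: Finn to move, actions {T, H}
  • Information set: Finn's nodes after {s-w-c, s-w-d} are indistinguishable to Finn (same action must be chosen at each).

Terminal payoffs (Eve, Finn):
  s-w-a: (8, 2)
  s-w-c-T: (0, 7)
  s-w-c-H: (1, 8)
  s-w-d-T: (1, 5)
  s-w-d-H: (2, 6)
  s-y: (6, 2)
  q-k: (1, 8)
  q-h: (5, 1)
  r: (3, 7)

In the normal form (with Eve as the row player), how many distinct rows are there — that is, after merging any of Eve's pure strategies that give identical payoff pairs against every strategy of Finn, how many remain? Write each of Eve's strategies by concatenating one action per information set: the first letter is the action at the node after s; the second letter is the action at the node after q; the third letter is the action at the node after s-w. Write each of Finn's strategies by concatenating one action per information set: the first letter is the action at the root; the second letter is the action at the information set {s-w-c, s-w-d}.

Eve has 12 pure strategies: wka, wkc, wkd, wha, whc, whd, yka, ykc, ykd, yha, yhc, yhd. Columns: sT, sH, qT, qH, rT, rH.
{wka} → row (8,2) (8,2) (1,8) (1,8) (3,7) (3,7)
{wkc} → row (0,7) (1,8) (1,8) (1,8) (3,7) (3,7)
{wkd} → row (1,5) (2,6) (1,8) (1,8) (3,7) (3,7)
{wha} → row (8,2) (8,2) (5,1) (5,1) (3,7) (3,7)
{whc} → row (0,7) (1,8) (5,1) (5,1) (3,7) (3,7)
{whd} → row (1,5) (2,6) (5,1) (5,1) (3,7) (3,7)
{yka, ykc, ykd} → row (6,2) (6,2) (1,8) (1,8) (3,7) (3,7)
{yha, yhc, yhd} → row (6,2) (6,2) (5,1) (5,1) (3,7) (3,7)
That's 8 distinct rows out of 12 strategies.

8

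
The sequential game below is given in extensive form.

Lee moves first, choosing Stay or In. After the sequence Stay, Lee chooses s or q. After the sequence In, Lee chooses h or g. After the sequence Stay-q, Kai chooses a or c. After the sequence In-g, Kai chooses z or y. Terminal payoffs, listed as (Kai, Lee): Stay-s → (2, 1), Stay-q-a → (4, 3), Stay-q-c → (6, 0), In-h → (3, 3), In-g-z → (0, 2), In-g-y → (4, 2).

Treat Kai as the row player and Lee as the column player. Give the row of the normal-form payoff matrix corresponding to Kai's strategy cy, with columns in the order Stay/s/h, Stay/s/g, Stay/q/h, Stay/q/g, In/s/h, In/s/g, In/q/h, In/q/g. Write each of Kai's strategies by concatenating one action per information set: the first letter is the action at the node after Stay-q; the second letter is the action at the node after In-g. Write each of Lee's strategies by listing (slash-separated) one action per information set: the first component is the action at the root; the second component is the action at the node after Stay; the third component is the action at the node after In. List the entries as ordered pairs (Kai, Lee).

vs Stay/s/h: Lee plays Stay → Lee plays s at [Stay] → (2, 1)
vs Stay/s/g: Lee plays Stay → Lee plays s at [Stay] → (2, 1)
vs Stay/q/h: Lee plays Stay → Lee plays q at [Stay] → Kai plays c at [Stay-q] → (6, 0)
vs Stay/q/g: Lee plays Stay → Lee plays q at [Stay] → Kai plays c at [Stay-q] → (6, 0)
vs In/s/h: Lee plays In → Lee plays h at [In] → (3, 3)
vs In/s/g: Lee plays In → Lee plays g at [In] → Kai plays y at [In-g] → (4, 2)
vs In/q/h: Lee plays In → Lee plays h at [In] → (3, 3)
vs In/q/g: Lee plays In → Lee plays g at [In] → Kai plays y at [In-g] → (4, 2)

(2,1) (2,1) (6,0) (6,0) (3,3) (4,2) (3,3) (4,2)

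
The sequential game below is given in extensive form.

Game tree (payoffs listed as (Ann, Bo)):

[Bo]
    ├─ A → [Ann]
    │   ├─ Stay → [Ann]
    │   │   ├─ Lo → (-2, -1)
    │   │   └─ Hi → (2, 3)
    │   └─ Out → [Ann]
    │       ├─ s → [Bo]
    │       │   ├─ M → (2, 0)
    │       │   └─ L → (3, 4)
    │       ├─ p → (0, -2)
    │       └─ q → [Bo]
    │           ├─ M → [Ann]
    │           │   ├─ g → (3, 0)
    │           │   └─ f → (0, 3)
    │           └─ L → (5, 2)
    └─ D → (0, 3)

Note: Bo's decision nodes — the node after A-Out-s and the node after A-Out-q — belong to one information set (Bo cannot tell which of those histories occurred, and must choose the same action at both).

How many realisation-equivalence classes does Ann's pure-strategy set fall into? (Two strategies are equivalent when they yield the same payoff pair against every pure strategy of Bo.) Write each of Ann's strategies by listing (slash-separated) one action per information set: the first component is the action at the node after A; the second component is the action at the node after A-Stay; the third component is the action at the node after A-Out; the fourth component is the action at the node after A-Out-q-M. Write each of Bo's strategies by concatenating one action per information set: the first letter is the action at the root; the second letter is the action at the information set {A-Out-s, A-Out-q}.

6

Ann has 24 pure strategies: Stay/Lo/s/g, Stay/Lo/s/f, Stay/Lo/p/g, Stay/Lo/p/f, Stay/Lo/q/g, Stay/Lo/q/f, Stay/Hi/s/g, Stay/Hi/s/f, Stay/Hi/p/g, Stay/Hi/p/f, Stay/Hi/q/g, Stay/Hi/q/f, Out/Lo/s/g, Out/Lo/s/f, Out/Lo/p/g, Out/Lo/p/f, Out/Lo/q/g, Out/Lo/q/f, Out/Hi/s/g, Out/Hi/s/f, Out/Hi/p/g, Out/Hi/p/f, Out/Hi/q/g, Out/Hi/q/f. Columns: AM, AL, DM, DL.
{Stay/Lo/s/g, Stay/Lo/s/f, Stay/Lo/p/g, Stay/Lo/p/f, Stay/Lo/q/g, Stay/Lo/q/f} → row (-2,-1) (-2,-1) (0,3) (0,3)
{Stay/Hi/s/g, Stay/Hi/s/f, Stay/Hi/p/g, Stay/Hi/p/f, Stay/Hi/q/g, Stay/Hi/q/f} → row (2,3) (2,3) (0,3) (0,3)
{Out/Lo/s/g, Out/Lo/s/f, Out/Hi/s/g, Out/Hi/s/f} → row (2,0) (3,4) (0,3) (0,3)
{Out/Lo/p/g, Out/Lo/p/f, Out/Hi/p/g, Out/Hi/p/f} → row (0,-2) (0,-2) (0,3) (0,3)
{Out/Lo/q/g, Out/Hi/q/g} → row (3,0) (5,2) (0,3) (0,3)
{Out/Lo/q/f, Out/Hi/q/f} → row (0,3) (5,2) (0,3) (0,3)
That's 6 distinct rows out of 24 strategies.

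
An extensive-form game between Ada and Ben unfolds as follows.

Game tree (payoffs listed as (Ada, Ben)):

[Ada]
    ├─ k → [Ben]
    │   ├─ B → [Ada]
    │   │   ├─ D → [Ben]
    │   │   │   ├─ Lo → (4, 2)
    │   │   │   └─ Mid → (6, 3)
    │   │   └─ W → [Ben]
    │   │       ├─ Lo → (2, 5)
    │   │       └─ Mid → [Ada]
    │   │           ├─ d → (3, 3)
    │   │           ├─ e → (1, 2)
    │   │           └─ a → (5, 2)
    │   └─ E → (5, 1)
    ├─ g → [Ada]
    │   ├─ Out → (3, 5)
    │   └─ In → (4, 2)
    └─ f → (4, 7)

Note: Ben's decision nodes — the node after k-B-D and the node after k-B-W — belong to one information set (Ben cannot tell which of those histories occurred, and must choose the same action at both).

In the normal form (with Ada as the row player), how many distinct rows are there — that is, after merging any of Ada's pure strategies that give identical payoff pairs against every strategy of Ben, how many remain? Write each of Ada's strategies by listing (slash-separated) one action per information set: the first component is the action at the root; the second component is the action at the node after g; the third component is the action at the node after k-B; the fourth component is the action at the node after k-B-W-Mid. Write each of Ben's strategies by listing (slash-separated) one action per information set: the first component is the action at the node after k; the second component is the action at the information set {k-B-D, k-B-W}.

7

Ada has 36 pure strategies: k/Out/D/d, k/Out/D/e, k/Out/D/a, k/Out/W/d, k/Out/W/e, k/Out/W/a, k/In/D/d, k/In/D/e, k/In/D/a, k/In/W/d, k/In/W/e, k/In/W/a, g/Out/D/d, g/Out/D/e, g/Out/D/a, g/Out/W/d, g/Out/W/e, g/Out/W/a, g/In/D/d, g/In/D/e, g/In/D/a, g/In/W/d, g/In/W/e, g/In/W/a, f/Out/D/d, f/Out/D/e, f/Out/D/a, f/Out/W/d, f/Out/W/e, f/Out/W/a, f/In/D/d, f/In/D/e, f/In/D/a, f/In/W/d, f/In/W/e, f/In/W/a. Columns: B/Lo, B/Mid, E/Lo, E/Mid.
{k/Out/D/d, k/Out/D/e, k/Out/D/a, k/In/D/d, k/In/D/e, k/In/D/a} → row (4,2) (6,3) (5,1) (5,1)
{k/Out/W/d, k/In/W/d} → row (2,5) (3,3) (5,1) (5,1)
{k/Out/W/e, k/In/W/e} → row (2,5) (1,2) (5,1) (5,1)
{k/Out/W/a, k/In/W/a} → row (2,5) (5,2) (5,1) (5,1)
{g/Out/D/d, g/Out/D/e, g/Out/D/a, g/Out/W/d, g/Out/W/e, g/Out/W/a} → row (3,5) (3,5) (3,5) (3,5)
{g/In/D/d, g/In/D/e, g/In/D/a, g/In/W/d, g/In/W/e, g/In/W/a} → row (4,2) (4,2) (4,2) (4,2)
{f/Out/D/d, f/Out/D/e, f/Out/D/a, f/Out/W/d, f/Out/W/e, f/Out/W/a, f/In/D/d, f/In/D/e, f/In/D/a, f/In/W/d, f/In/W/e, f/In/W/a} → row (4,7) (4,7) (4,7) (4,7)
That's 7 distinct rows out of 36 strategies.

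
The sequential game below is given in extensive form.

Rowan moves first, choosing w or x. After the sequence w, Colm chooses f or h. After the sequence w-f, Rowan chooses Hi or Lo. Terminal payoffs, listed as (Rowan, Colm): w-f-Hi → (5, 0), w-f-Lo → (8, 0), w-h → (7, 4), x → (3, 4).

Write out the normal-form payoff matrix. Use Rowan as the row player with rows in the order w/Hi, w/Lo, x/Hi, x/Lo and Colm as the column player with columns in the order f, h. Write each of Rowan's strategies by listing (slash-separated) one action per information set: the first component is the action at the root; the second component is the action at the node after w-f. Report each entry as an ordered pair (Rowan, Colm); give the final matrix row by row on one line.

w/Hi: (5,0) (7,4) | w/Lo: (8,0) (7,4) | x/Hi: (3,4) (3,4) | x/Lo: (3,4) (3,4)

            f        h
w/Hi    (5,0)    (7,4)
w/Lo    (8,0)    (7,4)
x/Hi    (3,4)    (3,4)
x/Lo    (3,4)    (3,4)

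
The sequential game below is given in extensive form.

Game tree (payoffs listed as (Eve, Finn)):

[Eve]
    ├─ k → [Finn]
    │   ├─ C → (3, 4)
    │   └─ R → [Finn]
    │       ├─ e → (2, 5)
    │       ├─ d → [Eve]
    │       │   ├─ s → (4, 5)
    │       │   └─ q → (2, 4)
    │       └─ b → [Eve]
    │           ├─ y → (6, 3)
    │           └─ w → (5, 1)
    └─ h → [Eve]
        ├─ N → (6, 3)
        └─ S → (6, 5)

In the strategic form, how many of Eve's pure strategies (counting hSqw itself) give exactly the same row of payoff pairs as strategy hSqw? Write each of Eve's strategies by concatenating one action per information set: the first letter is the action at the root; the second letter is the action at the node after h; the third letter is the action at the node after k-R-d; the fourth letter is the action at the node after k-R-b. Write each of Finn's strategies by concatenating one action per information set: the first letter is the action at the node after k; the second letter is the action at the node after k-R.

Row for hSqw (columns Ce, Cd, Cb, Re, Rd, Rb): (6,5) (6,5) (6,5) (6,5) (6,5) (6,5).
Under hSqw, Eve's choice at the node after k-R-d and at the node after k-R-b can never be reached regardless of what Finn does, so varying those choices leaves every outcome unchanged.
Holding the reachable choices fixed and varying the unreachable ones freely already gives 2 × 2 = 4 equivalent strategies.
No other strategy reproduces this row, so those 4 are the full class: hSsy, hSsw, hSqy, hSqw.

4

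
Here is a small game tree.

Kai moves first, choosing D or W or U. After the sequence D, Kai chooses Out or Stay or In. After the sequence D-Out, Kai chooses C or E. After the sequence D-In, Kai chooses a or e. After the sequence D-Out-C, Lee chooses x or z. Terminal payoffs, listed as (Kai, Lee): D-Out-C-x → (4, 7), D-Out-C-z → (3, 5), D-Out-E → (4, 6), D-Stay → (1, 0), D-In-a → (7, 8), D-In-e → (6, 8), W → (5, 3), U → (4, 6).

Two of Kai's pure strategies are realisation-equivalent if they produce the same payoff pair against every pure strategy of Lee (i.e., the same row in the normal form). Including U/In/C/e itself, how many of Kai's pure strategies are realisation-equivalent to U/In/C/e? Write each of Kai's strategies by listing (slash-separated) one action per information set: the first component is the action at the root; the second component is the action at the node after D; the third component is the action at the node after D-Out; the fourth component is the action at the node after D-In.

Row for U/In/C/e (columns x, z): (4,6) (4,6).
Under U/In/C/e, Kai's choice at the node after D and at the node after D-Out and at the node after D-In can never be reached regardless of what Lee does, so varying those choices leaves every outcome unchanged.
Holding the reachable choices fixed and varying the unreachable ones freely already gives 3 × 2 × 2 = 12 equivalent strategies.
Checking the remaining rows, D/Out/E/a, D/Out/E/e also happen to give the same payoffs in every column, bringing the total to 14: D/Out/E/a, D/Out/E/e, U/Out/C/a, U/Out/C/e, U/Out/E/a, U/Out/E/e, U/Stay/C/a, U/Stay/C/e, U/Stay/E/a, U/Stay/E/e, U/In/C/a, U/In/C/e, U/In/E/a, U/In/E/e.

14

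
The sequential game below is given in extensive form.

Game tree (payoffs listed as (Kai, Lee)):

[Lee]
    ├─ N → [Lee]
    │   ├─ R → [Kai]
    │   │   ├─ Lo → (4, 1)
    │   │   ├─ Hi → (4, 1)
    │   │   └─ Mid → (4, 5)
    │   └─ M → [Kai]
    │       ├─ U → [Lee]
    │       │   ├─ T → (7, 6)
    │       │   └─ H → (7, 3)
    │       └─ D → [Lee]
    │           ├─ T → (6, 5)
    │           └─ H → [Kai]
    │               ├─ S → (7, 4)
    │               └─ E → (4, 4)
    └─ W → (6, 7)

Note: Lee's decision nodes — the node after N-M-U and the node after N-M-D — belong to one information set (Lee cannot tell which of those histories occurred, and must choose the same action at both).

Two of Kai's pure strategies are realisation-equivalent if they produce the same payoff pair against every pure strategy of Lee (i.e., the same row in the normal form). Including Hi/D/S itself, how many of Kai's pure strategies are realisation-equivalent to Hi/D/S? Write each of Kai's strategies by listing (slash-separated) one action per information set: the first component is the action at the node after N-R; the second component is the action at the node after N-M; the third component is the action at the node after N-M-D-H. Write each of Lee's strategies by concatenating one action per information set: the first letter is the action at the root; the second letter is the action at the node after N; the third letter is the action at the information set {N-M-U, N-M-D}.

2

Row for Hi/D/S (columns NRT, NRH, NMT, NMH, WRT, WRH, WMT, WMH): (4,1) (4,1) (6,5) (7,4) (6,7) (6,7) (6,7) (6,7).
Every one of Kai's information sets is on the play path for some reply by Lee when Kai follows Hi/D/S.
Even so, Lo/D/S happens to produce the same payoff in every column — so 2 strategies share this row.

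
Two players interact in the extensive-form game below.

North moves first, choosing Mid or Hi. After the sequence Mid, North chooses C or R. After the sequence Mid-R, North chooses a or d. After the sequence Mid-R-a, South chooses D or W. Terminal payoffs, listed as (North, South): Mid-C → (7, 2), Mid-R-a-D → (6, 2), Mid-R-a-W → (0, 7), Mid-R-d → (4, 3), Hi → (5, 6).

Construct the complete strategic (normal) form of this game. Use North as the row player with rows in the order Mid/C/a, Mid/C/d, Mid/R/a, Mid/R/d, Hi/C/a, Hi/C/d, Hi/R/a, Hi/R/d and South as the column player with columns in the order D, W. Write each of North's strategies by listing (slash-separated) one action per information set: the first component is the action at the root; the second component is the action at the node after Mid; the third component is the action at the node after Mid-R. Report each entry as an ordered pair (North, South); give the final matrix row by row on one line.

Row Mid/C/a: D→(7,2), W→(7,2)
Row Mid/C/d: D→(7,2), W→(7,2)
Row Mid/R/a: D→(6,2), W→(0,7)
Row Mid/R/d: D→(4,3), W→(4,3)
Row Hi/C/a: D→(5,6), W→(5,6)
Row Hi/C/d: D→(5,6), W→(5,6)
Row Hi/R/a: D→(5,6), W→(5,6)
Row Hi/R/d: D→(5,6), W→(5,6)

Mid/C/a: (7,2) (7,2) | Mid/C/d: (7,2) (7,2) | Mid/R/a: (6,2) (0,7) | Mid/R/d: (4,3) (4,3) | Hi/C/a: (5,6) (5,6) | Hi/C/d: (5,6) (5,6) | Hi/R/a: (5,6) (5,6) | Hi/R/d: (5,6) (5,6)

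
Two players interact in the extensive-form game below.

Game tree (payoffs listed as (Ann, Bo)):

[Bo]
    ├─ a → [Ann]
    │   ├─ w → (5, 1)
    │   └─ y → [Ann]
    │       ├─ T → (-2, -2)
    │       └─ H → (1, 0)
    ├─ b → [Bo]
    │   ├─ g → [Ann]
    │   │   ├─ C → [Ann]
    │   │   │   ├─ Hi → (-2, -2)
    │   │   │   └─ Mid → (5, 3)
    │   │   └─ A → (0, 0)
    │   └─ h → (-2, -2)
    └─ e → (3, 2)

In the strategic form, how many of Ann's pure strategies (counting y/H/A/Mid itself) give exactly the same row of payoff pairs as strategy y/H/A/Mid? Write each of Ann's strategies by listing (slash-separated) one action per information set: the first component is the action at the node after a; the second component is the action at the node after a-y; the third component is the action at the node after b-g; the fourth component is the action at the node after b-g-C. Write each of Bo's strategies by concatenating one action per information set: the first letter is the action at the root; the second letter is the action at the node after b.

2

Row for y/H/A/Mid (columns ag, ah, bg, bh, eg, eh): (1,0) (1,0) (0,0) (-2,-2) (3,2) (3,2).
Under y/H/A/Mid, Ann's choice at the node after b-g-C can never be reached regardless of what Bo does, so varying those choices leaves every outcome unchanged.
Holding the reachable choices fixed and varying the unreachable one freely already gives 2 equivalent strategies.
No other strategy reproduces this row, so those 2 are the full class: y/H/A/Hi, y/H/A/Mid.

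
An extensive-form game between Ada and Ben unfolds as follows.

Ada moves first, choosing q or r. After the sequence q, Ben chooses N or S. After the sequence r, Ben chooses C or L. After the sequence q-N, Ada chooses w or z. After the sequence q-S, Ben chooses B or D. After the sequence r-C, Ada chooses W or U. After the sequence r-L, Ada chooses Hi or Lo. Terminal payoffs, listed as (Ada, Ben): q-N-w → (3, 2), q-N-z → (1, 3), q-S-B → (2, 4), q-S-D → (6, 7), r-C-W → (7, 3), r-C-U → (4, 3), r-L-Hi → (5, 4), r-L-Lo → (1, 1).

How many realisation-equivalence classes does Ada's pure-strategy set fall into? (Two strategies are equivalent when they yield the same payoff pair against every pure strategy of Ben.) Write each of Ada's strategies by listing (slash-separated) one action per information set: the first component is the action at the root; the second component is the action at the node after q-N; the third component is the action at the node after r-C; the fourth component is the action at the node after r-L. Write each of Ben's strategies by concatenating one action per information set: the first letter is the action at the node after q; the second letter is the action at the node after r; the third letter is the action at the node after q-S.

6

Ada has 16 pure strategies: q/w/W/Hi, q/w/W/Lo, q/w/U/Hi, q/w/U/Lo, q/z/W/Hi, q/z/W/Lo, q/z/U/Hi, q/z/U/Lo, r/w/W/Hi, r/w/W/Lo, r/w/U/Hi, r/w/U/Lo, r/z/W/Hi, r/z/W/Lo, r/z/U/Hi, r/z/U/Lo. Columns: NCB, NCD, NLB, NLD, SCB, SCD, SLB, SLD.
{q/w/W/Hi, q/w/W/Lo, q/w/U/Hi, q/w/U/Lo} → row (3,2) (3,2) (3,2) (3,2) (2,4) (6,7) (2,4) (6,7)
{q/z/W/Hi, q/z/W/Lo, q/z/U/Hi, q/z/U/Lo} → row (1,3) (1,3) (1,3) (1,3) (2,4) (6,7) (2,4) (6,7)
{r/w/W/Hi, r/z/W/Hi} → row (7,3) (7,3) (5,4) (5,4) (7,3) (7,3) (5,4) (5,4)
{r/w/W/Lo, r/z/W/Lo} → row (7,3) (7,3) (1,1) (1,1) (7,3) (7,3) (1,1) (1,1)
{r/w/U/Hi, r/z/U/Hi} → row (4,3) (4,3) (5,4) (5,4) (4,3) (4,3) (5,4) (5,4)
{r/w/U/Lo, r/z/U/Lo} → row (4,3) (4,3) (1,1) (1,1) (4,3) (4,3) (1,1) (1,1)
That's 6 distinct rows out of 16 strategies.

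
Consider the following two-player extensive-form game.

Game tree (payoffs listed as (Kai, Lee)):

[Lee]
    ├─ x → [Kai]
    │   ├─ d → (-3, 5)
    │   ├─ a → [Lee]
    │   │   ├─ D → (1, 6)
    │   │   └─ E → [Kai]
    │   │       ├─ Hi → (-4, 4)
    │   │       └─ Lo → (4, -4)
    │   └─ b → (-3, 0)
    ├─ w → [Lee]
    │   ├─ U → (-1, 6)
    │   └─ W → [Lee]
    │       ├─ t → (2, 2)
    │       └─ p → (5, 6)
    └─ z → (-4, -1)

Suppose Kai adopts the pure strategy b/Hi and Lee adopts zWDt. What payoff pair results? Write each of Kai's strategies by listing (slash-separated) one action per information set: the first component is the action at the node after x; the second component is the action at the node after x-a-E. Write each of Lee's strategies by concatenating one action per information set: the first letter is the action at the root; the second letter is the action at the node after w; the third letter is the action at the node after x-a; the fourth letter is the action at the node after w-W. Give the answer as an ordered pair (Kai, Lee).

(-4, -1)

Trace the play path from the root:
  Lee plays z
→ terminal payoff (-4, -1).
(Kai's choice at the node after x is never reached on this path, so it doesn't affect the outcome.)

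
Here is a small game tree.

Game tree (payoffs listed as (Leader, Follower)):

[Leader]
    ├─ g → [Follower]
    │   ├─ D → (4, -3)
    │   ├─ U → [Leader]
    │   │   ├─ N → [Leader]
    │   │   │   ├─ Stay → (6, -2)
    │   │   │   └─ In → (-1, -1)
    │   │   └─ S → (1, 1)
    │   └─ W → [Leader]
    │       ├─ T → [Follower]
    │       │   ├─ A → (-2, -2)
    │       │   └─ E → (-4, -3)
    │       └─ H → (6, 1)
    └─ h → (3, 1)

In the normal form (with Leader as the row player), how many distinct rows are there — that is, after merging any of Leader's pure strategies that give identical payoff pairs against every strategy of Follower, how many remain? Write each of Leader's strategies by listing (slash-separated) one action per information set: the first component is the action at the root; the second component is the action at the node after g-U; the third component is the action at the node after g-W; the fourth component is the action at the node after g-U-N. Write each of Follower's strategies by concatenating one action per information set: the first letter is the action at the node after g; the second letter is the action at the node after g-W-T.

Leader has 16 pure strategies: g/N/T/Stay, g/N/T/In, g/N/H/Stay, g/N/H/In, g/S/T/Stay, g/S/T/In, g/S/H/Stay, g/S/H/In, h/N/T/Stay, h/N/T/In, h/N/H/Stay, h/N/H/In, h/S/T/Stay, h/S/T/In, h/S/H/Stay, h/S/H/In. Columns: DA, DE, UA, UE, WA, WE.
{g/N/T/Stay} → row (4,-3) (4,-3) (6,-2) (6,-2) (-2,-2) (-4,-3)
{g/N/T/In} → row (4,-3) (4,-3) (-1,-1) (-1,-1) (-2,-2) (-4,-3)
{g/N/H/Stay} → row (4,-3) (4,-3) (6,-2) (6,-2) (6,1) (6,1)
{g/N/H/In} → row (4,-3) (4,-3) (-1,-1) (-1,-1) (6,1) (6,1)
{g/S/T/Stay, g/S/T/In} → row (4,-3) (4,-3) (1,1) (1,1) (-2,-2) (-4,-3)
{g/S/H/Stay, g/S/H/In} → row (4,-3) (4,-3) (1,1) (1,1) (6,1) (6,1)
{h/N/T/Stay, h/N/T/In, h/N/H/Stay, h/N/H/In, h/S/T/Stay, h/S/T/In, h/S/H/Stay, h/S/H/In} → row (3,1) (3,1) (3,1) (3,1) (3,1) (3,1)
That's 7 distinct rows out of 16 strategies.

7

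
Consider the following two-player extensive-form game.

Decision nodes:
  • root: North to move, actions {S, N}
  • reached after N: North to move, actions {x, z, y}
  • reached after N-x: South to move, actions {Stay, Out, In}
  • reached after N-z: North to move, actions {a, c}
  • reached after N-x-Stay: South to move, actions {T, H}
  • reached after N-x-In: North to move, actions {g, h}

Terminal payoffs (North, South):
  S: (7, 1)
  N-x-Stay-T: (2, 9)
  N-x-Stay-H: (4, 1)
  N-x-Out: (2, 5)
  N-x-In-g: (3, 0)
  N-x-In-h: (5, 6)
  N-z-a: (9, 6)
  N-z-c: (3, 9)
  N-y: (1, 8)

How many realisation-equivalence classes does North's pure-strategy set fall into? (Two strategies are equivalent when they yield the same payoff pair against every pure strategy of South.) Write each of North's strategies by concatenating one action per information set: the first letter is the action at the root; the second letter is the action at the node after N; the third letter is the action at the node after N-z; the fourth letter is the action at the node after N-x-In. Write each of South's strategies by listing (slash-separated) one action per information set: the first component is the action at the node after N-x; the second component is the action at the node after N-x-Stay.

North has 24 pure strategies: Sxag, Sxah, Sxcg, Sxch, Szag, Szah, Szcg, Szch, Syag, Syah, Sycg, Sych, Nxag, Nxah, Nxcg, Nxch, Nzag, Nzah, Nzcg, Nzch, Nyag, Nyah, Nycg, Nych. Columns: Stay/T, Stay/H, Out/T, Out/H, In/T, In/H.
{Sxag, Sxah, Sxcg, Sxch, Szag, Szah, Szcg, Szch, Syag, Syah, Sycg, Sych} → row (7,1) (7,1) (7,1) (7,1) (7,1) (7,1)
{Nxag, Nxcg} → row (2,9) (4,1) (2,5) (2,5) (3,0) (3,0)
{Nxah, Nxch} → row (2,9) (4,1) (2,5) (2,5) (5,6) (5,6)
{Nzag, Nzah} → row (9,6) (9,6) (9,6) (9,6) (9,6) (9,6)
{Nzcg, Nzch} → row (3,9) (3,9) (3,9) (3,9) (3,9) (3,9)
{Nyag, Nyah, Nycg, Nych} → row (1,8) (1,8) (1,8) (1,8) (1,8) (1,8)
That's 6 distinct rows out of 24 strategies.

6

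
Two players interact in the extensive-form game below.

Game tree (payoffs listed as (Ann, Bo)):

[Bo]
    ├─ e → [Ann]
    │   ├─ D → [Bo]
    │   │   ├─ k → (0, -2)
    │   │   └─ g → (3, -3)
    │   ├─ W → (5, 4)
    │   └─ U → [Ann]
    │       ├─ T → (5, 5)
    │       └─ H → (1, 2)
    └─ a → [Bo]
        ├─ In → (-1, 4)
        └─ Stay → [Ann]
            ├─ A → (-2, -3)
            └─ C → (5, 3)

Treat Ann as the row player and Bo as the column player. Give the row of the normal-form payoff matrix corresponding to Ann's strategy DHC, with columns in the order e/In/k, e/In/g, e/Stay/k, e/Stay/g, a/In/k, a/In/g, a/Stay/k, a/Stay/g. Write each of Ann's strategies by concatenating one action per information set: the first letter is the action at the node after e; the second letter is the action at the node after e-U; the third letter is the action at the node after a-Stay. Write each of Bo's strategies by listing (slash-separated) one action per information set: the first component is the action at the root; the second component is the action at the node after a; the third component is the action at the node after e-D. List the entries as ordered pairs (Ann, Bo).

vs e/In/k: Bo plays e → Ann plays D at [e] → Bo plays k at [e-D] → (0, -2)
vs e/In/g: Bo plays e → Ann plays D at [e] → Bo plays g at [e-D] → (3, -3)
vs e/Stay/k: Bo plays e → Ann plays D at [e] → Bo plays k at [e-D] → (0, -2)
vs e/Stay/g: Bo plays e → Ann plays D at [e] → Bo plays g at [e-D] → (3, -3)
vs a/In/k: Bo plays a → Bo plays In at [a] → (-1, 4)
vs a/In/g: Bo plays a → Bo plays In at [a] → (-1, 4)
vs a/Stay/k: Bo plays a → Bo plays Stay at [a] → Ann plays C at [a-Stay] → (5, 3)
vs a/Stay/g: Bo plays a → Bo plays Stay at [a] → Ann plays C at [a-Stay] → (5, 3)

(0,-2) (3,-3) (0,-2) (3,-3) (-1,4) (-1,4) (5,3) (5,3)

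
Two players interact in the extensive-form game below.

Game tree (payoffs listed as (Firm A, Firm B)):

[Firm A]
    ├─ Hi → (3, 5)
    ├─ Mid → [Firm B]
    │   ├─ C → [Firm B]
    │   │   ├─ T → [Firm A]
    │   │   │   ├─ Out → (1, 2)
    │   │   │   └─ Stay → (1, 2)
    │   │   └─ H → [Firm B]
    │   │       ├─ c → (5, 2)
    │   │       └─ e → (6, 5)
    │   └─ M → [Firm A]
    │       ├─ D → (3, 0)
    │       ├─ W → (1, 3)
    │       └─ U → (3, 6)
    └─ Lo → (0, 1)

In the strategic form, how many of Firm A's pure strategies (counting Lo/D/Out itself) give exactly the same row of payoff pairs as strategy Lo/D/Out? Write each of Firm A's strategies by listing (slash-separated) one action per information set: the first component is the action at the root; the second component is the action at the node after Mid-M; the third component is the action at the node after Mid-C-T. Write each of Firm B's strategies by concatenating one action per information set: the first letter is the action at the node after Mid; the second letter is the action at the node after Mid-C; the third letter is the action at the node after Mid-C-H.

6

Row for Lo/D/Out (columns CTc, CTe, CHc, CHe, MTc, MTe, MHc, MHe): (0,1) (0,1) (0,1) (0,1) (0,1) (0,1) (0,1) (0,1).
Under Lo/D/Out, Firm A's choice at the node after Mid-M and at the node after Mid-C-T can never be reached regardless of what Firm B does, so varying those choices leaves every outcome unchanged.
Holding the reachable choices fixed and varying the unreachable ones freely already gives 3 × 2 = 6 equivalent strategies.
No other strategy reproduces this row, so those 6 are the full class: Lo/D/Out, Lo/D/Stay, Lo/W/Out, Lo/W/Stay, Lo/U/Out, Lo/U/Stay.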